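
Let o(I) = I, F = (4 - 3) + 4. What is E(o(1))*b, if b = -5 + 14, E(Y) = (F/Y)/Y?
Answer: 45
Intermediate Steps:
F = 5 (F = 1 + 4 = 5)
E(Y) = 5/Y² (E(Y) = (5/Y)/Y = 5/Y²)
b = 9
E(o(1))*b = (5/1²)*9 = (5*1)*9 = 5*9 = 45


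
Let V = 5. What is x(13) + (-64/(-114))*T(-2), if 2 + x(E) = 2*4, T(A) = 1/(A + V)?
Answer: 1058/171 ≈ 6.1871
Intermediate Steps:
T(A) = 1/(5 + A) (T(A) = 1/(A + 5) = 1/(5 + A))
x(E) = 6 (x(E) = -2 + 2*4 = -2 + 8 = 6)
x(13) + (-64/(-114))*T(-2) = 6 + (-64/(-114))/(5 - 2) = 6 - 64*(-1/114)/3 = 6 + (32/57)*(1/3) = 6 + 32/171 = 1058/171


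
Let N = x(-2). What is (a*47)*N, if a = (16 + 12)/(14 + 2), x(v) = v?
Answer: -329/2 ≈ -164.50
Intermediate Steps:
a = 7/4 (a = 28/16 = 28*(1/16) = 7/4 ≈ 1.7500)
N = -2
(a*47)*N = ((7/4)*47)*(-2) = (329/4)*(-2) = -329/2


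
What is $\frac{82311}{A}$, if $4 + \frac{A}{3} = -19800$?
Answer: $- \frac{27437}{19804} \approx -1.3854$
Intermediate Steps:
$A = -59412$ ($A = -12 + 3 \left(-19800\right) = -12 - 59400 = -59412$)
$\frac{82311}{A} = \frac{82311}{-59412} = 82311 \left(- \frac{1}{59412}\right) = - \frac{27437}{19804}$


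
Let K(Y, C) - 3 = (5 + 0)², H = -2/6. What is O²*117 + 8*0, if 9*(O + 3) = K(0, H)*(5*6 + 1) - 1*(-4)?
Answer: 9282325/9 ≈ 1.0314e+6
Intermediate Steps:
H = -⅓ (H = -2*⅙ = -⅓ ≈ -0.33333)
K(Y, C) = 28 (K(Y, C) = 3 + (5 + 0)² = 3 + 5² = 3 + 25 = 28)
O = 845/9 (O = -3 + (28*(5*6 + 1) - 1*(-4))/9 = -3 + (28*(30 + 1) + 4)/9 = -3 + (28*31 + 4)/9 = -3 + (868 + 4)/9 = -3 + (⅑)*872 = -3 + 872/9 = 845/9 ≈ 93.889)
O²*117 + 8*0 = (845/9)²*117 + 8*0 = (714025/81)*117 + 0 = 9282325/9 + 0 = 9282325/9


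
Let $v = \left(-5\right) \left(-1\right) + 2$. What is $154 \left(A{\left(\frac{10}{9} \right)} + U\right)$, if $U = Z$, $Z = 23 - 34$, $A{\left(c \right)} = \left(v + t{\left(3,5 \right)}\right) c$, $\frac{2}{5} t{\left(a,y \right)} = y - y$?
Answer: $- \frac{4466}{9} \approx -496.22$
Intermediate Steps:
$v = 7$ ($v = 5 + 2 = 7$)
$t{\left(a,y \right)} = 0$ ($t{\left(a,y \right)} = \frac{5 \left(y - y\right)}{2} = \frac{5}{2} \cdot 0 = 0$)
$A{\left(c \right)} = 7 c$ ($A{\left(c \right)} = \left(7 + 0\right) c = 7 c$)
$Z = -11$
$U = -11$
$154 \left(A{\left(\frac{10}{9} \right)} + U\right) = 154 \left(7 \cdot \frac{10}{9} - 11\right) = 154 \left(\frac{70}{9} - 11\right) = 154 \left(- \frac{29}{9}\right) = - \frac{4466}{9}$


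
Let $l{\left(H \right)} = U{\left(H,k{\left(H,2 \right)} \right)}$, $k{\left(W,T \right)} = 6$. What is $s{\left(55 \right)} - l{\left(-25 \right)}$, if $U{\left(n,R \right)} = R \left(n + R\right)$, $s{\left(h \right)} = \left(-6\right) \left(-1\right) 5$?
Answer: $144$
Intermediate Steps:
$s{\left(h \right)} = 30$ ($s{\left(h \right)} = 6 \cdot 5 = 30$)
$U{\left(n,R \right)} = R \left(R + n\right)$
$l{\left(H \right)} = 36 + 6 H$ ($l{\left(H \right)} = 6 \left(6 + H\right) = 36 + 6 H$)
$s{\left(55 \right)} - l{\left(-25 \right)} = 30 - \left(36 + 6 \left(-25\right)\right) = 30 - \left(36 - 150\right) = 30 - -114 = 30 + 114 = 144$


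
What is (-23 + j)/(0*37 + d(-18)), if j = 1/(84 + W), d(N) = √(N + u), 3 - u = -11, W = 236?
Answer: 7359*I/640 ≈ 11.498*I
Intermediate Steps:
u = 14 (u = 3 - 1*(-11) = 3 + 11 = 14)
d(N) = √(14 + N) (d(N) = √(N + 14) = √(14 + N))
j = 1/320 (j = 1/(84 + 236) = 1/320 ≈ 0.0031250)
(-23 + j)/(0*37 + d(-18)) = (-23 + 1/320)/(0*37 + √(14 - 18)) = -7359/(320*(0 + √(-4))) = -7359*(-I/2)/320 = -(-7359)*I/640 = 7359*I/640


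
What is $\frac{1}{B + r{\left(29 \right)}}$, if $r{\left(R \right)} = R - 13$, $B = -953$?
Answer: $- \frac{1}{937} \approx -0.0010672$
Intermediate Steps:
$r{\left(R \right)} = -13 + R$
$\frac{1}{B + r{\left(29 \right)}} = \frac{1}{-953 + \left(-13 + 29\right)} = \frac{1}{-953 + 16} = \frac{1}{-937} = - \frac{1}{937}$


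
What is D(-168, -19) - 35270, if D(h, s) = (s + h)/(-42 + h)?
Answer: -7406513/210 ≈ -35269.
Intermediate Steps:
D(h, s) = (h + s)/(-42 + h)
D(-168, -19) - 35270 = (-168 - 19)/(-42 - 168) - 35270 = -187/(-210) - 35270 = -1/210*(-187) - 35270 = 187/210 - 35270 = -7406513/210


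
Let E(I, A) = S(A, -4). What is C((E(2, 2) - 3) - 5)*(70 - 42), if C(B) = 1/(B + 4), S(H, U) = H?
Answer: -14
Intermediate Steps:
E(I, A) = A
C(B) = 1/(4 + B)
C((E(2, 2) - 3) - 5)*(70 - 42) = (70 - 42)/(4 + ((2 - 3) - 5)) = 28/(4 + (-1 - 5)) = 28/(4 - 6) = 28/(-2) = -½*28 = -14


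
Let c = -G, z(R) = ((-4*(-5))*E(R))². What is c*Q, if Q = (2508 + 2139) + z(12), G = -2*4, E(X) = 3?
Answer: 65976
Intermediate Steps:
G = -8
z(R) = 3600 (z(R) = (-4*(-5)*3)² = (20*3)² = 60² = 3600)
c = 8 (c = -1*(-8) = 8)
Q = 8247 (Q = (2508 + 2139) + 3600 = 4647 + 3600 = 8247)
c*Q = 8*8247 = 65976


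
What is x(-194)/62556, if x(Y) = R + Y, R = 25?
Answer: -13/4812 ≈ -0.0027016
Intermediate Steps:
x(Y) = 25 + Y
x(-194)/62556 = (25 - 194)/62556 = -169*1/62556 = -13/4812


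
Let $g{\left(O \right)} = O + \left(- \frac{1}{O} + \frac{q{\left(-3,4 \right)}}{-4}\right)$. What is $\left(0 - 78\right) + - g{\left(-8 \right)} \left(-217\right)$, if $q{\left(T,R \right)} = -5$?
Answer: $- \frac{12125}{8} \approx -1515.6$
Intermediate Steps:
$g{\left(O \right)} = \frac{5}{4} + O - \frac{1}{O}$ ($g{\left(O \right)} = O - \left(- \frac{5}{4} + \frac{1}{O}\right) = O + \left(- \frac{1}{O} + \frac{5}{4}\right) = O + \left(\frac{5}{4} - \frac{1}{O}\right) = \frac{5}{4} + O - \frac{1}{O}$)
$\left(0 - 78\right) + - g{\left(-8 \right)} \left(-217\right) = \left(0 - 78\right) + - (\frac{5}{4} - 8 - \frac{1}{-8}) \left(-217\right) = -78 + - (\frac{5}{4} - 8 - - \frac{1}{8}) \left(-217\right) = -78 + - (\frac{5}{4} - 8 + \frac{1}{8}) \left(-217\right) = -78 + \left(-1\right) \left(- \frac{53}{8}\right) \left(-217\right) = -78 + \frac{53}{8} \left(-217\right) = -78 - \frac{11501}{8} = - \frac{12125}{8}$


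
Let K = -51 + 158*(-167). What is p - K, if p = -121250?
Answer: -94813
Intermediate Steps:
K = -26437 (K = -51 - 26386 = -26437)
p - K = -121250 - 1*(-26437) = -121250 + 26437 = -94813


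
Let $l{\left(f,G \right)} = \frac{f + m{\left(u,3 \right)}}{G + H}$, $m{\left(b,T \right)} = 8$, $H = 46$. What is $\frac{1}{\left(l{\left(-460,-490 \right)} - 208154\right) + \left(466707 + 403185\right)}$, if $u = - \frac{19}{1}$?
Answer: $\frac{111}{73453031} \approx 1.5112 \cdot 10^{-6}$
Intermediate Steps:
$u = -19$ ($u = \left(-19\right) 1 = -19$)
$l{\left(f,G \right)} = \frac{8 + f}{46 + G}$ ($l{\left(f,G \right)} = \frac{f + 8}{G + 46} = \frac{8 + f}{46 + G}$)
$\frac{1}{\left(l{\left(-460,-490 \right)} - 208154\right) + \left(466707 + 403185\right)} = \frac{1}{\left(\frac{8 - 460}{46 - 490} - 208154\right) + \left(466707 + 403185\right)} = \frac{1}{\left(\frac{1}{-444} \left(-452\right) - 208154\right) + 869892} = \frac{1}{\left(\left(- \frac{1}{444}\right) \left(-452\right) - 208154\right) + 869892} = \frac{1}{\left(\frac{113}{111} - 208154\right) + 869892} = \frac{1}{- \frac{23104981}{111} + 869892} = \frac{1}{\frac{73453031}{111}} = \frac{111}{73453031}$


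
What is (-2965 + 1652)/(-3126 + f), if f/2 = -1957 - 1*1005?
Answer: 1313/9050 ≈ 0.14508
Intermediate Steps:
f = -5924 (f = 2*(-1957 - 1*1005) = 2*(-1957 - 1005) = 2*(-2962) = -5924)
(-2965 + 1652)/(-3126 + f) = (-2965 + 1652)/(-3126 - 5924) = -1313/(-9050) = -1313*(-1/9050) = 1313/9050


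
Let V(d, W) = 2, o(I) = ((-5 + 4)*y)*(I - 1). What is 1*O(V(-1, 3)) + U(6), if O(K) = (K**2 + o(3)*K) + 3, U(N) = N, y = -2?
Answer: 21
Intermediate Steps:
o(I) = -2 + 2*I (o(I) = ((-5 + 4)*(-2))*(I - 1) = (-1*(-2))*(-1 + I) = 2*(-1 + I) = -2 + 2*I)
O(K) = 3 + K**2 + 4*K (O(K) = (K**2 + (-2 + 2*3)*K) + 3 = (K**2 + (-2 + 6)*K) + 3 = (K**2 + 4*K) + 3 = 3 + K**2 + 4*K)
1*O(V(-1, 3)) + U(6) = 1*(3 + 2**2 + 4*2) + 6 = 1*(3 + 4 + 8) + 6 = 1*15 + 6 = 15 + 6 = 21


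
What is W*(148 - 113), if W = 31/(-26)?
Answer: -1085/26 ≈ -41.731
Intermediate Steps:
W = -31/26 (W = 31*(-1/26) = -31/26 ≈ -1.1923)
W*(148 - 113) = -31*(148 - 113)/26 = -31/26*35 = -1085/26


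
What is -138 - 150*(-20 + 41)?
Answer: -3288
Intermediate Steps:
-138 - 150*(-20 + 41) = -138 - 150*21 = -138 - 3150 = -3288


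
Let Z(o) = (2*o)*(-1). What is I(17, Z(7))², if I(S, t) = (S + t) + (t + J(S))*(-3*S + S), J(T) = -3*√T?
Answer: 406309 + 97716*√17 ≈ 8.0920e+5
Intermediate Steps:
Z(o) = -2*o
I(S, t) = S + t - 2*S*(t - 3*√S) (I(S, t) = (S + t) + (t - 3*√S)*(-3*S + S) = (S + t) + (t - 3*√S)*(-2*S) = (S + t) - 2*S*(t - 3*√S) = S + t - 2*S*(t - 3*√S))
I(17, Z(7))² = (17 - 2*7 + 6*17^(3/2) - 2*17*(-2*7))² = (17 - 14 + 6*(17*√17) - 2*17*(-14))² = (17 - 14 + 102*√17 + 476)² = (479 + 102*√17)²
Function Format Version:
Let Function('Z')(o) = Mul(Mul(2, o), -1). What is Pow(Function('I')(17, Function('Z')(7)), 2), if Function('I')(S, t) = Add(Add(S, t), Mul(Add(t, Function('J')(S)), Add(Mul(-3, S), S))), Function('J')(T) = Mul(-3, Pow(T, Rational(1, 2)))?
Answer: Add(406309, Mul(97716, Pow(17, Rational(1, 2)))) ≈ 8.0920e+5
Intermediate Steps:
Function('Z')(o) = Mul(-2, o)
Function('I')(S, t) = Add(S, t, Mul(-2, S, Add(t, Mul(-3, Pow(S, Rational(1, 2)))))) (Function('I')(S, t) = Add(Add(S, t), Mul(Add(t, Mul(-3, Pow(S, Rational(1, 2)))), Add(Mul(-3, S), S))) = Add(Add(S, t), Mul(Add(t, Mul(-3, Pow(S, Rational(1, 2)))), Mul(-2, S))) = Add(Add(S, t), Mul(-2, S, Add(t, Mul(-3, Pow(S, Rational(1, 2)))))) = Add(S, t, Mul(-2, S, Add(t, Mul(-3, Pow(S, Rational(1, 2)))))))
Pow(Function('I')(17, Function('Z')(7)), 2) = Pow(Add(17, Mul(-2, 7), Mul(6, Pow(17, Rational(3, 2))), Mul(-2, 17, Mul(-2, 7))), 2) = Pow(Add(17, -14, Mul(6, Mul(17, Pow(17, Rational(1, 2)))), Mul(-2, 17, -14)), 2) = Pow(Add(17, -14, Mul(102, Pow(17, Rational(1, 2))), 476), 2) = Pow(Add(479, Mul(102, Pow(17, Rational(1, 2)))), 2)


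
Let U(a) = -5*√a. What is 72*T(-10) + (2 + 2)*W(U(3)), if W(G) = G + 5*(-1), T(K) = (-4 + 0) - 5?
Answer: -668 - 20*√3 ≈ -702.64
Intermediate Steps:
T(K) = -9 (T(K) = -4 - 5 = -9)
W(G) = -5 + G (W(G) = G - 5 = -5 + G)
72*T(-10) + (2 + 2)*W(U(3)) = 72*(-9) + (2 + 2)*(-5 - 5*√3) = -648 + 4*(-5 - 5*√3) = -648 + (-20 - 20*√3) = -668 - 20*√3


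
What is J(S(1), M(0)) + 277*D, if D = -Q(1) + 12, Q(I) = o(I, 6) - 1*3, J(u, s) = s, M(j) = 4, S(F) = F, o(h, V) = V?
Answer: 2497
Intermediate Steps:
Q(I) = 3 (Q(I) = 6 - 1*3 = 6 - 3 = 3)
D = 9 (D = -1*3 + 12 = -3 + 12 = 9)
J(S(1), M(0)) + 277*D = 4 + 277*9 = 4 + 2493 = 2497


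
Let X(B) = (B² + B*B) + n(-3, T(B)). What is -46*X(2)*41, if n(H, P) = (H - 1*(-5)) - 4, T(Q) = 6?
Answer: -11316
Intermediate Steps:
n(H, P) = 1 + H (n(H, P) = (H + 5) - 4 = (5 + H) - 4 = 1 + H)
X(B) = -2 + 2*B² (X(B) = (B² + B*B) + (1 - 3) = (B² + B²) - 2 = 2*B² - 2 = -2 + 2*B²)
-46*X(2)*41 = -46*(-2 + 2*2²)*41 = -46*(-2 + 2*4)*41 = -46*(-2 + 8)*41 = -46*6*41 = -276*41 = -11316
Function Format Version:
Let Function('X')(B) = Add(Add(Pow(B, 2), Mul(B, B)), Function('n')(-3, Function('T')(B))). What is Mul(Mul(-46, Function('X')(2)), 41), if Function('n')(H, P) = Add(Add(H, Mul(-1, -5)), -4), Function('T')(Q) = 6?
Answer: -11316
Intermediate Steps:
Function('n')(H, P) = Add(1, H) (Function('n')(H, P) = Add(Add(H, 5), -4) = Add(Add(5, H), -4) = Add(1, H))
Function('X')(B) = Add(-2, Mul(2, Pow(B, 2))) (Function('X')(B) = Add(Add(Pow(B, 2), Mul(B, B)), Add(1, -3)) = Add(Add(Pow(B, 2), Pow(B, 2)), -2) = Add(Mul(2, Pow(B, 2)), -2) = Add(-2, Mul(2, Pow(B, 2))))
Mul(Mul(-46, Function('X')(2)), 41) = Mul(Mul(-46, Add(-2, Mul(2, Pow(2, 2)))), 41) = Mul(Mul(-46, Add(-2, Mul(2, 4))), 41) = Mul(Mul(-46, Add(-2, 8)), 41) = Mul(Mul(-46, 6), 41) = Mul(-276, 41) = -11316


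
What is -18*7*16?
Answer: -2016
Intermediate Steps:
-18*7*16 = -126*16 = -2016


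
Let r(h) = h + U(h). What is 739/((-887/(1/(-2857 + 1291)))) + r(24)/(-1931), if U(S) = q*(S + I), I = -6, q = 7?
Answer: -206929291/2682240102 ≈ -0.077148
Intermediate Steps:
U(S) = -42 + 7*S (U(S) = 7*(S - 6) = 7*(-6 + S) = -42 + 7*S)
r(h) = -42 + 8*h (r(h) = h + (-42 + 7*h) = -42 + 8*h)
739/((-887/(1/(-2857 + 1291)))) + r(24)/(-1931) = 739/((-887/(1/(-2857 + 1291)))) + (-42 + 8*24)/(-1931) = 739/((-887/(1/(-1566)))) + (-42 + 192)*(-1/1931) = 739/((-887/(-1/1566))) + 150*(-1/1931) = 739/((-887*(-1566))) - 150/1931 = 739/1389042 - 150/1931 = -206929291/2682240102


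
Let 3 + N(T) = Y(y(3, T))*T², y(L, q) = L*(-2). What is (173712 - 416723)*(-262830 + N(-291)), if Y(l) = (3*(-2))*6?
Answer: 804694231839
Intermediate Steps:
y(L, q) = -2*L
Y(l) = -36 (Y(l) = -6*6 = -36)
N(T) = -3 - 36*T²
(173712 - 416723)*(-262830 + N(-291)) = (173712 - 416723)*(-262830 + (-3 - 36*(-291)²)) = -243011*(-262830 + (-3 - 36*84681)) = -243011*(-262830 + (-3 - 3048516)) = -243011*(-262830 - 3048519) = -243011*(-3311349) = 804694231839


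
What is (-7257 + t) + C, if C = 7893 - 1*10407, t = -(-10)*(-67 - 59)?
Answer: -11031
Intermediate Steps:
t = -1260 (t = -(-10)*(-126) = -1*1260 = -1260)
C = -2514 (C = 7893 - 10407 = -2514)
(-7257 + t) + C = (-7257 - 1260) - 2514 = -8517 - 2514 = -11031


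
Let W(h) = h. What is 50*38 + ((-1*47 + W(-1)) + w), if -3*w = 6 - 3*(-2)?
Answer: 1848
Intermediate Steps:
w = -4 (w = -(6 - 3*(-2))/3 = -(6 + 6)/3 = -⅓*12 = -4)
50*38 + ((-1*47 + W(-1)) + w) = 50*38 + ((-1*47 - 1) - 4) = 1900 + ((-47 - 1) - 4) = 1900 + (-48 - 4) = 1900 - 52 = 1848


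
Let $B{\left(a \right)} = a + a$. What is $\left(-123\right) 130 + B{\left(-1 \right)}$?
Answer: $-15992$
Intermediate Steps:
$B{\left(a \right)} = 2 a$
$\left(-123\right) 130 + B{\left(-1 \right)} = \left(-123\right) 130 + 2 \left(-1\right) = -15990 - 2 = -15992$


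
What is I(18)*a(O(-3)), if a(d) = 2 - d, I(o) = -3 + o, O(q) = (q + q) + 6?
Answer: 30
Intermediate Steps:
O(q) = 6 + 2*q (O(q) = 2*q + 6 = 6 + 2*q)
I(18)*a(O(-3)) = (-3 + 18)*(2 - (6 + 2*(-3))) = 15*(2 - (6 - 6)) = 15*(2 - 1*0) = 15*(2 + 0) = 15*2 = 30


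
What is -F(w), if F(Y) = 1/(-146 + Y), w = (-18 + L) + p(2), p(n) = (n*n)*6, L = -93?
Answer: 1/233 ≈ 0.0042918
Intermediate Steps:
p(n) = 6*n² (p(n) = n²*6 = 6*n²)
w = -87 (w = (-18 - 93) + 6*2² = -111 + 6*4 = -111 + 24 = -87)
-F(w) = -1/(-146 - 87) = -1/(-233) = -1*(-1/233) = 1/233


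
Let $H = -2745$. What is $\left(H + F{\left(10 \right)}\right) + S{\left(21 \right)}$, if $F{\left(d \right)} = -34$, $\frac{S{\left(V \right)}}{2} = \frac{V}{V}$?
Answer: $-2777$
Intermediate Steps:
$S{\left(V \right)} = 2$ ($S{\left(V \right)} = 2 \frac{V}{V} = 2 \cdot 1 = 2$)
$\left(H + F{\left(10 \right)}\right) + S{\left(21 \right)} = \left(-2745 - 34\right) + 2 = -2779 + 2 = -2777$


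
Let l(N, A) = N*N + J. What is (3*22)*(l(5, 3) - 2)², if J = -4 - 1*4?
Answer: 14850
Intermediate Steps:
J = -8 (J = -4 - 4 = -8)
l(N, A) = -8 + N² (l(N, A) = N*N - 8 = N² - 8 = -8 + N²)
(3*22)*(l(5, 3) - 2)² = (3*22)*((-8 + 5²) - 2)² = 66*((-8 + 25) - 2)² = 66*(17 - 2)² = 66*15² = 66*225 = 14850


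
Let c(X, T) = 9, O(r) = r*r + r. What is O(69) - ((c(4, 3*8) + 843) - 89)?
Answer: 4067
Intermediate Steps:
O(r) = r + r² (O(r) = r² + r = r + r²)
O(69) - ((c(4, 3*8) + 843) - 89) = 69*(1 + 69) - ((9 + 843) - 89) = 69*70 - (852 - 89) = 4830 - 1*763 = 4830 - 763 = 4067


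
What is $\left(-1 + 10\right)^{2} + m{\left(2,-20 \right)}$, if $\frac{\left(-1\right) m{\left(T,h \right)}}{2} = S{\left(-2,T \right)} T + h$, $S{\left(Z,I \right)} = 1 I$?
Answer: $113$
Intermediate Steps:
$S{\left(Z,I \right)} = I$
$m{\left(T,h \right)} = - 2 h - 2 T^{2}$ ($m{\left(T,h \right)} = - 2 \left(T T + h\right) = - 2 \left(T^{2} + h\right) = - 2 \left(h + T^{2}\right) = - 2 h - 2 T^{2}$)
$\left(-1 + 10\right)^{2} + m{\left(2,-20 \right)} = \left(-1 + 10\right)^{2} - \left(-40 + 2 \cdot 2^{2}\right) = 9^{2} + \left(40 - 8\right) = 81 + \left(40 - 8\right) = 81 + 32 = 113$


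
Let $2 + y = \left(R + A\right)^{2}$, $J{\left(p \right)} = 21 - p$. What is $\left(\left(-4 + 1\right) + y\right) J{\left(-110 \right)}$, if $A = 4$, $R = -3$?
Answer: $-524$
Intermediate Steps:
$y = -1$ ($y = -2 + \left(-3 + 4\right)^{2} = -2 + 1^{2} = -2 + 1 = -1$)
$\left(\left(-4 + 1\right) + y\right) J{\left(-110 \right)} = \left(\left(-4 + 1\right) - 1\right) \left(21 - -110\right) = \left(-3 - 1\right) \left(21 + 110\right) = \left(-4\right) 131 = -524$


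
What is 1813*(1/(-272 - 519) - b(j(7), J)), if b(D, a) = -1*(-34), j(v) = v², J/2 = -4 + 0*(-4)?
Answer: -6965805/113 ≈ -61644.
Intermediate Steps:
J = -8 (J = 2*(-4 + 0*(-4)) = 2*(-4 + 0) = 2*(-4) = -8)
b(D, a) = 34
1813*(1/(-272 - 519) - b(j(7), J)) = 1813*(1/(-272 - 519) - 1*34) = 1813*(1/(-791) - 34) = 1813*(-1/791 - 34) = 1813*(-26895/791) = -6965805/113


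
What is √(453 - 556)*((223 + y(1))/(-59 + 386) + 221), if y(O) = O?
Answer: 72491*I*√103/327 ≈ 2249.9*I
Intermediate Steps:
√(453 - 556)*((223 + y(1))/(-59 + 386) + 221) = √(453 - 556)*((223 + 1)/(-59 + 386) + 221) = √(-103)*(224/327 + 221) = (I*√103)*(224*(1/327) + 221) = (I*√103)*(224/327 + 221) = (I*√103)*(72491/327) = 72491*I*√103/327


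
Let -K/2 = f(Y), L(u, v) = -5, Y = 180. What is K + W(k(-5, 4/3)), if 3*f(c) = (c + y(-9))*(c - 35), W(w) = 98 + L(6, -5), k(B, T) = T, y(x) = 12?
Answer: -18467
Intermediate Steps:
W(w) = 93 (W(w) = 98 - 5 = 93)
f(c) = (-35 + c)*(12 + c)/3 (f(c) = ((c + 12)*(c - 35))/3 = ((12 + c)*(-35 + c))/3 = ((-35 + c)*(12 + c))/3 = (-35 + c)*(12 + c)/3)
K = -18560 (K = -2*(-140 - 23/3*180 + (1/3)*180**2) = -2*(-140 - 1380 + (1/3)*32400) = -2*(-140 - 1380 + 10800) = -2*9280 = -18560)
K + W(k(-5, 4/3)) = -18560 + 93 = -18467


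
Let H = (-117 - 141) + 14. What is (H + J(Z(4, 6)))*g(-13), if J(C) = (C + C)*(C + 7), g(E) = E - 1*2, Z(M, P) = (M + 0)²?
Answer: -7380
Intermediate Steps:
Z(M, P) = M²
g(E) = -2 + E (g(E) = E - 2 = -2 + E)
J(C) = 2*C*(7 + C) (J(C) = (2*C)*(7 + C) = 2*C*(7 + C))
H = -244 (H = -258 + 14 = -244)
(H + J(Z(4, 6)))*g(-13) = (-244 + 2*4²*(7 + 4²))*(-2 - 13) = (-244 + 2*16*(7 + 16))*(-15) = (-244 + 2*16*23)*(-15) = (-244 + 736)*(-15) = 492*(-15) = -7380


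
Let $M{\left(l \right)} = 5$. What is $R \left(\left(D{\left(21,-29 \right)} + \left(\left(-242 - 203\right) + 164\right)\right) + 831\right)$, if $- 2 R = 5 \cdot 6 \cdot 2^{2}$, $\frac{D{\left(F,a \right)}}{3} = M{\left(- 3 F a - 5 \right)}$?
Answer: $-33900$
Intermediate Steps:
$D{\left(F,a \right)} = 15$ ($D{\left(F,a \right)} = 3 \cdot 5 = 15$)
$R = -60$ ($R = - \frac{5 \cdot 6 \cdot 2^{2}}{2} = - \frac{30 \cdot 4}{2} = \left(- \frac{1}{2}\right) 120 = -60$)
$R \left(\left(D{\left(21,-29 \right)} + \left(\left(-242 - 203\right) + 164\right)\right) + 831\right) = - 60 \left(\left(15 + \left(\left(-242 - 203\right) + 164\right)\right) + 831\right) = - 60 \left(\left(15 + \left(-445 + 164\right)\right) + 831\right) = - 60 \left(\left(15 - 281\right) + 831\right) = - 60 \left(-266 + 831\right) = \left(-60\right) 565 = -33900$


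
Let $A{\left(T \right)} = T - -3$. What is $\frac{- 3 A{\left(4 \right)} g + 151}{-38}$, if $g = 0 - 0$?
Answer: $- \frac{151}{38} \approx -3.9737$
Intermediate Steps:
$A{\left(T \right)} = 3 + T$ ($A{\left(T \right)} = T + 3 = 3 + T$)
$g = 0$ ($g = 0 + 0 = 0$)
$\frac{- 3 A{\left(4 \right)} g + 151}{-38} = \frac{- 3 \left(3 + 4\right) 0 + 151}{-38} = \left(\left(-3\right) 7 \cdot 0 + 151\right) \left(- \frac{1}{38}\right) = \left(\left(-21\right) 0 + 151\right) \left(- \frac{1}{38}\right) = \left(0 + 151\right) \left(- \frac{1}{38}\right) = 151 \left(- \frac{1}{38}\right) = - \frac{151}{38}$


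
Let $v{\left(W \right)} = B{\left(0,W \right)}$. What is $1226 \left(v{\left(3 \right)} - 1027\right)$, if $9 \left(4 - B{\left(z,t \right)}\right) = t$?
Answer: $- \frac{3763820}{3} \approx -1.2546 \cdot 10^{6}$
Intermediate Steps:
$B{\left(z,t \right)} = 4 - \frac{t}{9}$
$v{\left(W \right)} = 4 - \frac{W}{9}$
$1226 \left(v{\left(3 \right)} - 1027\right) = 1226 \left(\left(4 - \frac{1}{3}\right) - 1027\right) = 1226 \left(\frac{11}{3} - 1027\right) = 1226 \left(- \frac{3070}{3}\right) = - \frac{3763820}{3}$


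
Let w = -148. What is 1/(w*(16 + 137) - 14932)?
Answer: -1/37576 ≈ -2.6613e-5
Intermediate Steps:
1/(w*(16 + 137) - 14932) = 1/(-148*(16 + 137) - 14932) = 1/(-148*153 - 14932) = 1/(-22644 - 14932) = 1/(-37576) = -1/37576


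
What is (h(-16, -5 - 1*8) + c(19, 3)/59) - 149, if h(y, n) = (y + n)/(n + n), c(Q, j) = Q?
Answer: -226361/1534 ≈ -147.56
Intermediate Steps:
h(y, n) = (n + y)/(2*n) (h(y, n) = (n + y)/((2*n)) = (n + y)*(1/(2*n)) = (n + y)/(2*n))
(h(-16, -5 - 1*8) + c(19, 3)/59) - 149 = (((-5 - 1*8) - 16)/(2*(-5 - 1*8)) + 19/59) - 149 = (((-5 - 8) - 16)/(2*(-5 - 8)) + 19*(1/59)) - 149 = ((½)*(-13 - 16)/(-13) + 19/59) - 149 = ((½)*(-1/13)*(-29) + 19/59) - 149 = (29/26 + 19/59) - 149 = 2205/1534 - 149 = -226361/1534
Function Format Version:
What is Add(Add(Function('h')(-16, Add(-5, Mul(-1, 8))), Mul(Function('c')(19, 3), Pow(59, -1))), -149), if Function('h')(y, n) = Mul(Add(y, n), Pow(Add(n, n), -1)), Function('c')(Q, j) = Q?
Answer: Rational(-226361, 1534) ≈ -147.56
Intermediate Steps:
Function('h')(y, n) = Mul(Rational(1, 2), Pow(n, -1), Add(n, y)) (Function('h')(y, n) = Mul(Add(n, y), Pow(Mul(2, n), -1)) = Mul(Add(n, y), Mul(Rational(1, 2), Pow(n, -1))) = Mul(Rational(1, 2), Pow(n, -1), Add(n, y)))
Add(Add(Function('h')(-16, Add(-5, Mul(-1, 8))), Mul(Function('c')(19, 3), Pow(59, -1))), -149) = Add(Add(Mul(Rational(1, 2), Pow(Add(-5, Mul(-1, 8)), -1), Add(Add(-5, Mul(-1, 8)), -16)), Mul(19, Pow(59, -1))), -149) = Add(Add(Mul(Rational(1, 2), Pow(Add(-5, -8), -1), Add(Add(-5, -8), -16)), Mul(19, Rational(1, 59))), -149) = Add(Add(Mul(Rational(1, 2), Pow(-13, -1), Add(-13, -16)), Rational(19, 59)), -149) = Add(Add(Mul(Rational(1, 2), Rational(-1, 13), -29), Rational(19, 59)), -149) = Add(Add(Rational(29, 26), Rational(19, 59)), -149) = Add(Rational(2205, 1534), -149) = Rational(-226361, 1534)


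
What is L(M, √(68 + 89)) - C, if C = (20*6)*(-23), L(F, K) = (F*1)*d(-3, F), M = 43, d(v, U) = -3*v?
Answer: 3147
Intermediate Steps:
L(F, K) = 9*F (L(F, K) = (F*1)*(-3*(-3)) = F*9 = 9*F)
C = -2760 (C = 120*(-23) = -2760)
L(M, √(68 + 89)) - C = 9*43 - 1*(-2760) = 387 + 2760 = 3147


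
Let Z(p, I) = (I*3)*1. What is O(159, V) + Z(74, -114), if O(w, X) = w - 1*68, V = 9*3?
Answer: -251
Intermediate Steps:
V = 27
Z(p, I) = 3*I (Z(p, I) = (3*I)*1 = 3*I)
O(w, X) = -68 + w (O(w, X) = w - 68 = -68 + w)
O(159, V) + Z(74, -114) = (-68 + 159) + 3*(-114) = 91 - 342 = -251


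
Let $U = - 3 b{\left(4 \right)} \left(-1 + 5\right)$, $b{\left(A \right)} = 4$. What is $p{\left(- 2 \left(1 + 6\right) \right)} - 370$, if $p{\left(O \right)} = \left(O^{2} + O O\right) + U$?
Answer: $-26$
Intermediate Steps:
$U = -48$ ($U = - 3 \cdot 4 \left(-1 + 5\right) = - 3 \cdot 4 \cdot 4 = \left(-3\right) 16 = -48$)
$p{\left(O \right)} = -48 + 2 O^{2}$ ($p{\left(O \right)} = \left(O^{2} + O O\right) - 48 = \left(O^{2} + O^{2}\right) - 48 = 2 O^{2} - 48 = -48 + 2 O^{2}$)
$p{\left(- 2 \left(1 + 6\right) \right)} - 370 = \left(-48 + 2 \left(- 2 \left(1 + 6\right)\right)^{2}\right) - 370 = \left(-48 + 2 \left(\left(-2\right) 7\right)^{2}\right) - 370 = \left(-48 + 2 \left(-14\right)^{2}\right) - 370 = \left(-48 + 2 \cdot 196\right) - 370 = \left(-48 + 392\right) - 370 = 344 - 370 = -26$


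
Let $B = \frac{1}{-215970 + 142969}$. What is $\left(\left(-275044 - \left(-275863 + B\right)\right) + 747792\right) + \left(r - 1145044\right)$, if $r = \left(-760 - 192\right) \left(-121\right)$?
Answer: $- \frac{20530874240}{73001} \approx -2.8124 \cdot 10^{5}$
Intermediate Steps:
$B = - \frac{1}{73001}$ ($B = \frac{1}{-73001} = - \frac{1}{73001} \approx -1.3698 \cdot 10^{-5}$)
$r = 115192$ ($r = \left(-952\right) \left(-121\right) = 115192$)
$\left(\left(-275044 - \left(-275863 + B\right)\right) + 747792\right) + \left(r - 1145044\right) = \left(\left(-275044 + \left(275863 - - \frac{1}{73001}\right)\right) + 747792\right) + \left(115192 - 1145044\right) = \left(\left(-275044 + \left(275863 + \frac{1}{73001}\right)\right) + 747792\right) - 1029852 = \left(\left(-275044 + \frac{20138274864}{73001}\right) + 747792\right) - 1029852 = \left(\frac{59787820}{73001} + 747792\right) - 1029852 = \frac{54649351612}{73001} - 1029852 = - \frac{20530874240}{73001}$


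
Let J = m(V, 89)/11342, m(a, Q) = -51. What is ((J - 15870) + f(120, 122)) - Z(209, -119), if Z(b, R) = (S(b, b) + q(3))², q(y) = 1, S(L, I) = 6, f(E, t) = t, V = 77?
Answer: -179169625/11342 ≈ -15797.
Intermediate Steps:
J = -51/11342 ≈ -0.0044966
Z(b, R) = 49 (Z(b, R) = (6 + 1)² = 7² = 49)
((J - 15870) + f(120, 122)) - Z(209, -119) = ((-51/11342 - 15870) + 122) - 1*49 = (-179997591/11342 + 122) - 49 = -178613867/11342 - 49 = -179169625/11342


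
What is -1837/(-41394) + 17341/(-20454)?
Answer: -56686613/70556073 ≈ -0.80343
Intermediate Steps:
-1837/(-41394) + 17341/(-20454) = -1837*(-1/41394) + 17341*(-1/20454) = 1837/41394 - 17341/20454 = -56686613/70556073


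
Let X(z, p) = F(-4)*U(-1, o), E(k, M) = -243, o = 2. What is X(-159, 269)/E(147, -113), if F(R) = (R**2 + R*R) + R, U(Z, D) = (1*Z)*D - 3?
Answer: 140/243 ≈ 0.57613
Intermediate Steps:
U(Z, D) = -3 + D*Z (U(Z, D) = Z*D - 3 = D*Z - 3 = -3 + D*Z)
F(R) = R + 2*R**2 (F(R) = (R**2 + R**2) + R = 2*R**2 + R = R + 2*R**2)
X(z, p) = -140 (X(z, p) = (-4*(1 + 2*(-4)))*(-3 + 2*(-1)) = (-4*(1 - 8))*(-3 - 2) = -4*(-7)*(-5) = 28*(-5) = -140)
X(-159, 269)/E(147, -113) = -140/(-243) = -140*(-1/243) = 140/243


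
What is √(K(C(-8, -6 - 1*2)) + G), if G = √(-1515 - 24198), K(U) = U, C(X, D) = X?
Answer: √(-8 + 3*I*√2857) ≈ 8.7336 + 9.1802*I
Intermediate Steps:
G = 3*I*√2857 (G = √(-25713) = 3*I*√2857 ≈ 160.35*I)
√(K(C(-8, -6 - 1*2)) + G) = √(-8 + 3*I*√2857)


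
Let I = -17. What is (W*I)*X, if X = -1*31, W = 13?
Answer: 6851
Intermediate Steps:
X = -31
(W*I)*X = (13*(-17))*(-31) = -221*(-31) = 6851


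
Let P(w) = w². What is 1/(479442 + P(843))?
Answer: 1/1190091 ≈ 8.4027e-7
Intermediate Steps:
1/(479442 + P(843)) = 1/(479442 + 843²) = 1/(479442 + 710649) = 1/1190091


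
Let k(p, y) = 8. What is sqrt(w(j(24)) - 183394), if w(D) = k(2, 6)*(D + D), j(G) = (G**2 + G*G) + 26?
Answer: I*sqrt(164546) ≈ 405.64*I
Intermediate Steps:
j(G) = 26 + 2*G**2 (j(G) = (G**2 + G**2) + 26 = 2*G**2 + 26 = 26 + 2*G**2)
w(D) = 16*D (w(D) = 8*(D + D) = 8*(2*D) = 16*D)
sqrt(w(j(24)) - 183394) = sqrt(16*(26 + 2*24**2) - 183394) = sqrt(16*(26 + 2*576) - 183394) = sqrt(16*(26 + 1152) - 183394) = sqrt(16*1178 - 183394) = sqrt(18848 - 183394) = sqrt(-164546) = I*sqrt(164546)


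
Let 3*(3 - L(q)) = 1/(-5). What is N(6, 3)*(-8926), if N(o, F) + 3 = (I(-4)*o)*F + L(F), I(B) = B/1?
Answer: 9631154/15 ≈ 6.4208e+5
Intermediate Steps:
L(q) = 46/15 (L(q) = 3 - ⅓/(-5) = 3 - ⅓*(-⅕) = 3 + 1/15 = 46/15)
I(B) = B (I(B) = B*1 = B)
N(o, F) = 1/15 - 4*F*o (N(o, F) = -3 + ((-4*o)*F + 46/15) = -3 + (-4*F*o + 46/15) = -3 + (46/15 - 4*F*o) = 1/15 - 4*F*o)
N(6, 3)*(-8926) = (1/15 - 4*3*6)*(-8926) = (1/15 - 72)*(-8926) = -1079/15*(-8926) = 9631154/15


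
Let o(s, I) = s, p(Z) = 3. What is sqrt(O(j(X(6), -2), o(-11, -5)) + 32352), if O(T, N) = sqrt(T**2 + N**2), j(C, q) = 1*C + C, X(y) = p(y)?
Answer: sqrt(32352 + sqrt(157)) ≈ 179.90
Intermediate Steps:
X(y) = 3
j(C, q) = 2*C (j(C, q) = C + C = 2*C)
O(T, N) = sqrt(N**2 + T**2)
sqrt(O(j(X(6), -2), o(-11, -5)) + 32352) = sqrt(sqrt((-11)**2 + (2*3)**2) + 32352) = sqrt(sqrt(121 + 6**2) + 32352) = sqrt(sqrt(121 + 36) + 32352) = sqrt(sqrt(157) + 32352) = sqrt(32352 + sqrt(157))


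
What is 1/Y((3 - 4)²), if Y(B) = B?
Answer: 1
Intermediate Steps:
1/Y((3 - 4)²) = 1/((3 - 4)²) = 1/((-1)²) = 1/1 = 1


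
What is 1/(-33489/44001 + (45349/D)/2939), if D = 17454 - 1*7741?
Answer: -139563872723/105999841286 ≈ -1.3166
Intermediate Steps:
D = 9713 (D = 17454 - 7741 = 9713)
1/(-33489/44001 + (45349/D)/2939) = 1/(-33489/44001 + (45349/9713)/2939) = 1/(-33489*1/44001 + (45349*(1/9713))*(1/2939)) = 1/(-3721/4889 + (45349/9713)*(1/2939)) = 1/(-3721/4889 + 45349/28546507) = 1/(-105999841286/139563872723) = -139563872723/105999841286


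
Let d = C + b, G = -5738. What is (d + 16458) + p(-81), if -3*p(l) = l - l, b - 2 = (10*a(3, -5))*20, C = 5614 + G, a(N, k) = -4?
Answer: 15536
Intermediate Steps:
C = -124 (C = 5614 - 5738 = -124)
b = -798 (b = 2 + (10*(-4))*20 = 2 - 40*20 = 2 - 800 = -798)
p(l) = 0 (p(l) = -(l - l)/3 = -⅓*0 = 0)
d = -922 (d = -124 - 798 = -922)
(d + 16458) + p(-81) = (-922 + 16458) + 0 = 15536 + 0 = 15536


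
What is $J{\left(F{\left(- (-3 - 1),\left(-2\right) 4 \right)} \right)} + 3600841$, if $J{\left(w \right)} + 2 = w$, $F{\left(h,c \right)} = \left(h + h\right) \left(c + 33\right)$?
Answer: $3601039$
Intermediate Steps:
$F{\left(h,c \right)} = 2 h \left(33 + c\right)$
$J{\left(w \right)} = -2 + w$
$J{\left(F{\left(- (-3 - 1),\left(-2\right) 4 \right)} \right)} + 3600841 = \left(-2 + 2 \left(- (-3 - 1)\right) \left(33 - 8\right)\right) + 3600841 = \left(-2 + 2 \left(\left(-1\right) \left(-4\right)\right) \left(33 - 8\right)\right) + 3600841 = \left(-2 + 2 \cdot 4 \cdot 25\right) + 3600841 = \left(-2 + 200\right) + 3600841 = 198 + 3600841 = 3601039$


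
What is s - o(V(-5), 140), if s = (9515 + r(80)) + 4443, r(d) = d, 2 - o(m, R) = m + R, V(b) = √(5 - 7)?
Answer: 14176 + I*√2 ≈ 14176.0 + 1.4142*I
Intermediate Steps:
V(b) = I*√2 (V(b) = √(-2) = I*√2)
o(m, R) = 2 - R - m (o(m, R) = 2 - (m + R) = 2 - (R + m) = 2 + (-R - m) = 2 - R - m)
s = 14038 (s = (9515 + 80) + 4443 = 9595 + 4443 = 14038)
s - o(V(-5), 140) = 14038 - (2 - 1*140 - I*√2) = 14038 - (2 - 140 - I*√2) = 14038 - (-138 - I*√2) = 14038 + (138 + I*√2) = 14176 + I*√2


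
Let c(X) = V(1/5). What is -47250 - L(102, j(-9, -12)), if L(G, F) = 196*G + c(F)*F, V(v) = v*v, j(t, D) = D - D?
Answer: -67242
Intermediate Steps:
j(t, D) = 0
V(v) = v**2
c(X) = 1/25 (c(X) = (1/5)**2 = 1/25)
L(G, F) = 196*G + F/25
-47250 - L(102, j(-9, -12)) = -47250 - (196*102 + (1/25)*0) = -47250 - (19992 + 0) = -47250 - 1*19992 = -47250 - 19992 = -67242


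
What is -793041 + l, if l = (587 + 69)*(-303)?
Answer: -991809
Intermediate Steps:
l = -198768 (l = 656*(-303) = -198768)
-793041 + l = -793041 - 198768 = -991809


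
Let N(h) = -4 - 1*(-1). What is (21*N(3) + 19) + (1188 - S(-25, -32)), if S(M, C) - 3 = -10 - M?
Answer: 1126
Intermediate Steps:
N(h) = -3 (N(h) = -4 + 1 = -3)
S(M, C) = -7 - M (S(M, C) = 3 + (-10 - M) = -7 - M)
(21*N(3) + 19) + (1188 - S(-25, -32)) = (21*(-3) + 19) + (1188 - (-7 - 1*(-25))) = (-63 + 19) + (1188 - (-7 + 25)) = -44 + (1188 - 1*18) = -44 + (1188 - 18) = -44 + 1170 = 1126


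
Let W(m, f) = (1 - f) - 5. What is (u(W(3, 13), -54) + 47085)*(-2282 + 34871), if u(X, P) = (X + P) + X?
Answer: 1531585233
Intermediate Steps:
W(m, f) = -4 - f
u(X, P) = P + 2*X (u(X, P) = (P + X) + X = P + 2*X)
(u(W(3, 13), -54) + 47085)*(-2282 + 34871) = ((-54 + 2*(-4 - 1*13)) + 47085)*(-2282 + 34871) = ((-54 + 2*(-4 - 13)) + 47085)*32589 = ((-54 + 2*(-17)) + 47085)*32589 = ((-54 - 34) + 47085)*32589 = (-88 + 47085)*32589 = 46997*32589 = 1531585233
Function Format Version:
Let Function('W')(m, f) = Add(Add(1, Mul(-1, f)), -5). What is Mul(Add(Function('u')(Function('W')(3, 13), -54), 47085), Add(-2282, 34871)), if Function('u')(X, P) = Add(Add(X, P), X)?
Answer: 1531585233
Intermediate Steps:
Function('W')(m, f) = Add(-4, Mul(-1, f))
Function('u')(X, P) = Add(P, Mul(2, X)) (Function('u')(X, P) = Add(Add(P, X), X) = Add(P, Mul(2, X)))
Mul(Add(Function('u')(Function('W')(3, 13), -54), 47085), Add(-2282, 34871)) = Mul(Add(Add(-54, Mul(2, Add(-4, Mul(-1, 13)))), 47085), Add(-2282, 34871)) = Mul(Add(Add(-54, Mul(2, Add(-4, -13))), 47085), 32589) = Mul(Add(Add(-54, Mul(2, -17)), 47085), 32589) = Mul(Add(Add(-54, -34), 47085), 32589) = Mul(Add(-88, 47085), 32589) = Mul(46997, 32589) = 1531585233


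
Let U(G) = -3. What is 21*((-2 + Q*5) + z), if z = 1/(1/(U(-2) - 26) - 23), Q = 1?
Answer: 41475/668 ≈ 62.088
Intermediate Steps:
z = -29/668 (z = 1/(1/(-3 - 26) - 23) = 1/(1/(-29) - 23) = 1/(-1/29 - 23) = 1/(-668/29) = -29/668 ≈ -0.043413)
21*((-2 + Q*5) + z) = 21*((-2 + 1*5) - 29/668) = 21*((-2 + 5) - 29/668) = 21*(3 - 29/668) = 21*(1975/668) = 41475/668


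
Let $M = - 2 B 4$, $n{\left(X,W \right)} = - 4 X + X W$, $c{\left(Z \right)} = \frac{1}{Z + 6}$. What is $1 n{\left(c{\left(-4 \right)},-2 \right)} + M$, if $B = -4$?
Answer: $29$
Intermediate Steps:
$c{\left(Z \right)} = \frac{1}{6 + Z}$
$n{\left(X,W \right)} = - 4 X + W X$
$M = 32$ ($M = \left(-2\right) \left(-4\right) 4 = 8 \cdot 4 = 32$)
$1 n{\left(c{\left(-4 \right)},-2 \right)} + M = 1 \frac{-4 - 2}{6 - 4} + 32 = 1 \cdot \frac{1}{2} \left(-6\right) + 32 = 1 \left(-3\right) + 32 = -3 + 32 = 29$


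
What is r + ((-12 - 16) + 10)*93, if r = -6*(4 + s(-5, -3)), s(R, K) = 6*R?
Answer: -1518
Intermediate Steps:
r = 156 (r = -6*(4 + 6*(-5)) = -6*(4 - 30) = -6*(-26) = 156)
r + ((-12 - 16) + 10)*93 = 156 + ((-12 - 16) + 10)*93 = 156 + (-28 + 10)*93 = 156 - 18*93 = 156 - 1674 = -1518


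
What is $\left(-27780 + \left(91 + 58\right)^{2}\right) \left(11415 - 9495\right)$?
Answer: $-10711680$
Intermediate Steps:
$\left(-27780 + \left(91 + 58\right)^{2}\right) \left(11415 - 9495\right) = \left(-27780 + 149^{2}\right) 1920 = \left(-27780 + 22201\right) 1920 = \left(-5579\right) 1920 = -10711680$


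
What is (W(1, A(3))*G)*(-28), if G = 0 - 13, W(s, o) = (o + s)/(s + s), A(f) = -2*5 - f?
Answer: -2184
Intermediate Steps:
A(f) = -10 - f
W(s, o) = (o + s)/(2*s) (W(s, o) = (o + s)/((2*s)) = (o + s)*(1/(2*s)) = (o + s)/(2*s))
G = -13
(W(1, A(3))*G)*(-28) = (((1/2)*((-10 - 1*3) + 1)/1)*(-13))*(-28) = (((1/2)*1*((-10 - 3) + 1))*(-13))*(-28) = (((1/2)*1*(-13 + 1))*(-13))*(-28) = (((1/2)*1*(-12))*(-13))*(-28) = -6*(-13)*(-28) = 78*(-28) = -2184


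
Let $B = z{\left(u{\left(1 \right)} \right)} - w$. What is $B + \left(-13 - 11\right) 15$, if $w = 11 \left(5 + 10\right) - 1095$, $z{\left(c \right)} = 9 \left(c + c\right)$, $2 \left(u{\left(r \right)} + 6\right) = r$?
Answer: $471$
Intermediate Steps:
$u{\left(r \right)} = -6 + \frac{r}{2}$
$z{\left(c \right)} = 18 c$ ($z{\left(c \right)} = 9 \cdot 2 c = 18 c$)
$w = -930$ ($w = 11 \cdot 15 - 1095 = 165 - 1095 = -930$)
$B = 831$ ($B = 18 \left(-6 + \frac{1}{2} \cdot 1\right) - -930 = 18 \left(-6 + \frac{1}{2}\right) + 930 = 18 \left(- \frac{11}{2}\right) + 930 = -99 + 930 = 831$)
$B + \left(-13 - 11\right) 15 = 831 + \left(-13 - 11\right) 15 = 831 - 360 = 471$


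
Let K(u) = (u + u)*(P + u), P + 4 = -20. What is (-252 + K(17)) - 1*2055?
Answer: -2545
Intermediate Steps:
P = -24 (P = -4 - 20 = -24)
K(u) = 2*u*(-24 + u) (K(u) = (u + u)*(-24 + u) = (2*u)*(-24 + u) = 2*u*(-24 + u))
(-252 + K(17)) - 1*2055 = (-252 + 2*17*(-24 + 17)) - 1*2055 = (-252 + 2*17*(-7)) - 2055 = (-252 - 238) - 2055 = -490 - 2055 = -2545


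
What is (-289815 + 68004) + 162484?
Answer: -59327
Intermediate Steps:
(-289815 + 68004) + 162484 = -221811 + 162484 = -59327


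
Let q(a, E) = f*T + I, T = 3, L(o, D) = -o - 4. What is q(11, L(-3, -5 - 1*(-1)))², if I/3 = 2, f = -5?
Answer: 81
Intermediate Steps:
I = 6 (I = 3*2 = 6)
L(o, D) = -4 - o
q(a, E) = -9 (q(a, E) = -5*3 + 6 = -15 + 6 = -9)
q(11, L(-3, -5 - 1*(-1)))² = (-9)² = 81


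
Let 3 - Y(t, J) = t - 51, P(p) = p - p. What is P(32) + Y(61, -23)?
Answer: -7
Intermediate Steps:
P(p) = 0
Y(t, J) = 54 - t (Y(t, J) = 3 - (t - 51) = 3 - (-51 + t) = 3 + (51 - t) = 54 - t)
P(32) + Y(61, -23) = 0 + (54 - 1*61) = 0 + (54 - 61) = 0 - 7 = -7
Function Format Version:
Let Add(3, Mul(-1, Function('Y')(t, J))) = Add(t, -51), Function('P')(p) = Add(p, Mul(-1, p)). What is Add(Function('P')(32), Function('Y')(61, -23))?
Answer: -7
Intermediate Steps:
Function('P')(p) = 0
Function('Y')(t, J) = Add(54, Mul(-1, t)) (Function('Y')(t, J) = Add(3, Mul(-1, Add(t, -51))) = Add(3, Mul(-1, Add(-51, t))) = Add(3, Add(51, Mul(-1, t))) = Add(54, Mul(-1, t)))
Add(Function('P')(32), Function('Y')(61, -23)) = Add(0, Add(54, Mul(-1, 61))) = Add(0, Add(54, -61)) = Add(0, -7) = -7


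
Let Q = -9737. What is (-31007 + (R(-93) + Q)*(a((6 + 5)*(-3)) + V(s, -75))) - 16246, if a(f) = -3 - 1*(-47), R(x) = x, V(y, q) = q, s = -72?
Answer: 257477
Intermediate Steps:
a(f) = 44 (a(f) = -3 + 47 = 44)
(-31007 + (R(-93) + Q)*(a((6 + 5)*(-3)) + V(s, -75))) - 16246 = (-31007 + (-93 - 9737)*(44 - 75)) - 16246 = (-31007 - 9830*(-31)) - 16246 = (-31007 + 304730) - 16246 = 273723 - 16246 = 257477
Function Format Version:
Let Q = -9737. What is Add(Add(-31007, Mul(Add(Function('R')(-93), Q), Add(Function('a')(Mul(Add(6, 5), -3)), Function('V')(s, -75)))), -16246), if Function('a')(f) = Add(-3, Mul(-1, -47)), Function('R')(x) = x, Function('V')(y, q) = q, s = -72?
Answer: 257477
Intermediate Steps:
Function('a')(f) = 44 (Function('a')(f) = Add(-3, 47) = 44)
Add(Add(-31007, Mul(Add(Function('R')(-93), Q), Add(Function('a')(Mul(Add(6, 5), -3)), Function('V')(s, -75)))), -16246) = Add(Add(-31007, Mul(Add(-93, -9737), Add(44, -75))), -16246) = Add(Add(-31007, Mul(-9830, -31)), -16246) = Add(Add(-31007, 304730), -16246) = Add(273723, -16246) = 257477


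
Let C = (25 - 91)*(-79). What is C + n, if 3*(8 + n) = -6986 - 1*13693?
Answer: -1687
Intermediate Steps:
n = -6901 (n = -8 + (-6986 - 1*13693)/3 = -8 + (-6986 - 13693)/3 = -8 + (1/3)*(-20679) = -8 - 6893 = -6901)
C = 5214 (C = -66*(-79) = 5214)
C + n = 5214 - 6901 = -1687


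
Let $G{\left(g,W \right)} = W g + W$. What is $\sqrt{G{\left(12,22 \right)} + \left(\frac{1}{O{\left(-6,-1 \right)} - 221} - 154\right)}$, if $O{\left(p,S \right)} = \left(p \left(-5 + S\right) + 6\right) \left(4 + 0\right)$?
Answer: $\frac{\sqrt{370735}}{53} \approx 11.488$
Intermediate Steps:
$G{\left(g,W \right)} = W + W g$
$O{\left(p,S \right)} = 24 + 4 p \left(-5 + S\right)$ ($O{\left(p,S \right)} = \left(6 + p \left(-5 + S\right)\right) 4 = 24 + 4 p \left(-5 + S\right)$)
$\sqrt{G{\left(12,22 \right)} + \left(\frac{1}{O{\left(-6,-1 \right)} - 221} - 154\right)} = \sqrt{22 \left(1 + 12\right) + \left(\frac{1}{\left(24 - -120 + 4 \left(-1\right) \left(-6\right)\right) - 221} - 154\right)} = \sqrt{22 \cdot 13 - \left(154 - \frac{1}{\left(24 + 120 + 24\right) - 221}\right)} = \sqrt{286 - \left(154 - \frac{1}{168 - 221}\right)} = \sqrt{286 - \left(154 - \frac{1}{-53}\right)} = \sqrt{286 - \frac{8163}{53}} = \sqrt{\frac{6995}{53}} = \frac{\sqrt{370735}}{53}$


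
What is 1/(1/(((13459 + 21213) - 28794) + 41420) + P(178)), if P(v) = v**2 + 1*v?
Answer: 47298/1507008877 ≈ 3.1385e-5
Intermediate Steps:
P(v) = v + v**2 (P(v) = v**2 + v = v + v**2)
1/(1/(((13459 + 21213) - 28794) + 41420) + P(178)) = 1/(1/(((13459 + 21213) - 28794) + 41420) + 178*(1 + 178)) = 1/(1/((34672 - 28794) + 41420) + 178*179) = 1/(1/(5878 + 41420) + 31862) = 1/(1/47298 + 31862) = 1/(1507008877/47298) = 47298/1507008877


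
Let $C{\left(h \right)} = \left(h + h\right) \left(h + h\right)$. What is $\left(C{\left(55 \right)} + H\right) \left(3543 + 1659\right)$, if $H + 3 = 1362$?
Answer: $70013718$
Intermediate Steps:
$H = 1359$ ($H = -3 + 1362 = 1359$)
$C{\left(h \right)} = 4 h^{2}$ ($C{\left(h \right)} = 2 h 2 h = 4 h^{2}$)
$\left(C{\left(55 \right)} + H\right) \left(3543 + 1659\right) = \left(4 \cdot 55^{2} + 1359\right) \left(3543 + 1659\right) = \left(4 \cdot 3025 + 1359\right) 5202 = \left(12100 + 1359\right) 5202 = 13459 \cdot 5202 = 70013718$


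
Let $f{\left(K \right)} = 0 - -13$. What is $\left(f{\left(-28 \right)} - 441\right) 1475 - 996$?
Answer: $-632296$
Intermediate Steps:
$f{\left(K \right)} = 13$ ($f{\left(K \right)} = 0 + 13 = 13$)
$\left(f{\left(-28 \right)} - 441\right) 1475 - 996 = \left(13 - 441\right) 1475 - 996 = \left(-428\right) 1475 - 996 = -631300 - 996 = -632296$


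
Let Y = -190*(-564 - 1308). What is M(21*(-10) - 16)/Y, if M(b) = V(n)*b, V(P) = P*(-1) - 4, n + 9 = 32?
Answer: 339/19760 ≈ 0.017156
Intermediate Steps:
n = 23 (n = -9 + 32 = 23)
V(P) = -4 - P (V(P) = -P - 4 = -4 - P)
M(b) = -27*b (M(b) = (-4 - 1*23)*b = (-4 - 23)*b = -27*b)
Y = 355680 (Y = -190*(-1872) = 355680)
M(21*(-10) - 16)/Y = -27*(21*(-10) - 16)/355680 = -27*(-210 - 16)*(1/355680) = -27*(-226)*(1/355680) = 6102*(1/355680) = 339/19760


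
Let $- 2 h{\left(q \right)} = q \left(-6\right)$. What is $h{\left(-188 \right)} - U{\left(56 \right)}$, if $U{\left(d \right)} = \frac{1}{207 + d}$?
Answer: $- \frac{148333}{263} \approx -564.0$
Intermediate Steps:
$h{\left(q \right)} = 3 q$ ($h{\left(q \right)} = - \frac{q \left(-6\right)}{2} = - \frac{\left(-6\right) q}{2} = 3 q$)
$h{\left(-188 \right)} - U{\left(56 \right)} = 3 \left(-188\right) - \frac{1}{207 + 56} = -564 - \frac{1}{263} = - \frac{148333}{263}$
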